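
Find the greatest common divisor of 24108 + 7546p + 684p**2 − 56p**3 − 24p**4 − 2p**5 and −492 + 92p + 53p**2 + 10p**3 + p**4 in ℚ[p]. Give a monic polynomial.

Apply the Euclidean algorithm:
  −2p**5 − 24p**4 − 56p**3 + 684p**2 + 7546p + 24108 = (−2p − 4)(p**4 + 10p**3 + 53p**2 + 92p − 492) + (90p**3 + 1080p**2 + 6930p + 22140)
  p**4 + 10p**3 + 53p**2 + 92p − 492 = ((1/90)p − 1/45)(90p**3 + 1080p**2 + 6930p + 22140) + (0)
Last nonzero remainder: 90p**3 + 1080p**2 + 6930p + 22140. Dividing through by 90 gives the monic gcd p**3 + 12p**2 + 77p + 246.

246 + 77p + 12p**2 + p**3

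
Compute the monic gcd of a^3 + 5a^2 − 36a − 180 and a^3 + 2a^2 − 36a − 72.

a^2 − 36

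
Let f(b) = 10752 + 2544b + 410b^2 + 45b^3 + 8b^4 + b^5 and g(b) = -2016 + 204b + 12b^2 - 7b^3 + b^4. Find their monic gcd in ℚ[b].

Euclidean algorithm in ℚ[b]:
  b^5 + 8b^4 + 45b^3 + 410b^2 + 2544b + 10752 = (b + 15)(b^4 - 7b^3 + 12b^2 + 204b - 2016) + (138b^3 + 26b^2 + 1500b + 40992)
  b^4 - 7b^3 + 12b^2 + 204b - 2016 = ((1/138)b - 248/4761)(138b^3 + 26b^2 + 1500b + 40992) + ((11830/4761)b^2 - (23660/1587)b + 189280/1587)
  138b^3 + 26b^2 + 1500b + 40992 = ((328509/5915)b + 290421/845)((11830/4761)b^2 - (23660/1587)b + 189280/1587) + (0)
Last nonzero remainder: (11830/4761)b^2 - (23660/1587)b + 189280/1587. Dividing through by 11830/4761 gives the monic gcd b^2 - 6b + 48.

48 - 6b + b^2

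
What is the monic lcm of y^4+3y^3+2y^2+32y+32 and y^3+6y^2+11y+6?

Repeated division with remainder:
  y^4+3y^3+2y^2+32y+32 = (y−3)(y^3+6y^2+11y+6) + (9y^2+59y+50)
  y^3+6y^2+11y+6 = ((1/9)y−5/81)(9y^2+59y+50) + ((736/81)y+736/81)
  9y^2+59y+50 = ((729/736)y+2025/368)((736/81)y+736/81) + (0)
Last nonzero remainder: (736/81)y+736/81. Dividing through by 736/81 gives the monic gcd y+1.
Then lcm(f, g) = f·g / gcd(f, g); expanding and making the result monic gives the answer.

y^6+8y^5+23y^4+60y^3+204y^2+352y+192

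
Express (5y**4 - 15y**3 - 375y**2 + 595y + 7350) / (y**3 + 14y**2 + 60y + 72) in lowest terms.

(5y**3 - 45y**2 - 105y + 1225)/(y**2 + 8y + 12)

Repeated division with remainder:
  5y**4 - 15y**3 - 375y**2 + 595y + 7350 = (5y - 85)(y**3 + 14y**2 + 60y + 72) + (515y**2 + 5335y + 13470)
  y**3 + 14y**2 + 60y + 72 = ((1/515)y + 75/10609)(515y**2 + 5335y + 13470) + (-(41067/10609)y - 246402/10609)
  515y**2 + 5335y + 13470 = (-(5463635/41067)y - 23817205/41067)(-(41067/10609)y - 246402/10609) + (0)
Last nonzero remainder: -(41067/10609)y - 246402/10609. Dividing through by -41067/10609 gives the monic gcd y + 6.
Cancel y + 6 from numerator and denominator to get the reduced form.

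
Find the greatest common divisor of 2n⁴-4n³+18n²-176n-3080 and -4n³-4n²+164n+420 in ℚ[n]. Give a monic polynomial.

n²-2n-35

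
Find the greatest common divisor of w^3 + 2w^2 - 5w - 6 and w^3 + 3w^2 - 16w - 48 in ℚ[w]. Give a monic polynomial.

Repeated division with remainder:
  w^3 + 2w^2 - 5w - 6 = (w^3 + 3w^2 - 16w - 48) + (-w^2 + 11w + 42)
  w^3 + 3w^2 - 16w - 48 = (-w - 14)(-w^2 + 11w + 42) + (180w + 540)
  -w^2 + 11w + 42 = (-(1/180)w + 7/90)(180w + 540) + (0)
Last nonzero remainder: 180w + 540. Dividing through by 180 gives the monic gcd w + 3.

w + 3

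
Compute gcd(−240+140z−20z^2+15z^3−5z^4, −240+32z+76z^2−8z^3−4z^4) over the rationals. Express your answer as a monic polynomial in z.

6−5z+z^2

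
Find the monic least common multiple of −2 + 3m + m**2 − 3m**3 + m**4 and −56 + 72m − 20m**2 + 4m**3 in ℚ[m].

By polynomial division,
  m**4 − 3m**3 + m**2 + 3m − 2 = ((1/4)m + 1/2)(4m**3 − 20m**2 + 72m − 56) + (−7m**2 − 19m + 26)
  4m**3 − 20m**2 + 72m − 56 = (−(4/7)m + 216/49)(−7m**2 − 19m + 26) + ((8360/49)m − 8360/49)
  −7m**2 − 19m + 26 = (−(343/8360)m − 637/4180)((8360/49)m − 8360/49) + (0)
Last nonzero remainder: (8360/49)m − 8360/49. Dividing through by 8360/49 gives the monic gcd m − 1.
Then lcm(f, g) = f·g / gcd(f, g); expanding and making the result monic gives the answer.

−28 + 50m − 43m**3 + 27m**4 − 7m**5 + m**6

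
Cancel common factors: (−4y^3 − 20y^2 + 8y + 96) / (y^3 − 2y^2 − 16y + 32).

Repeated division with remainder:
  −4y^3 − 20y^2 + 8y + 96 = (−4)(y^3 − 2y^2 − 16y + 32) + (−28y^2 − 56y + 224)
  y^3 − 2y^2 − 16y + 32 = (−(1/28)y + 1/7)(−28y^2 − 56y + 224) + (0)
Last nonzero remainder: −28y^2 − 56y + 224. Dividing through by −28 gives the monic gcd y^2 + 2y − 8.
Cancel y^2 + 2y − 8 from numerator and denominator to get the reduced form.

(−4y − 12)/(y − 4)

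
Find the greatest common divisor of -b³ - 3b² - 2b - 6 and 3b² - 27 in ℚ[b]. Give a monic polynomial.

b + 3

Euclidean algorithm in ℚ[b]:
  -b³ - 3b² - 2b - 6 = (-(1/3)b - 1)(3b² - 27) + (-11b - 33)
  3b² - 27 = (-(3/11)b + 9/11)(-11b - 33) + (0)
Last nonzero remainder: -11b - 33. Dividing through by -11 gives the monic gcd b + 3.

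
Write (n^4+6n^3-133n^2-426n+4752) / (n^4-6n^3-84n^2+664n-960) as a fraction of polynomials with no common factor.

(n^2+20n+99)/(n^2+8n-20)

Apply the Euclidean algorithm:
  n^4+6n^3-133n^2-426n+4752 = (n^4-6n^3-84n^2+664n-960) + (12n^3-49n^2-1090n+5712)
  n^4-6n^3-84n^2+664n-960 = ((1/12)n-23/144)(12n^3-49n^2-1090n+5712) + (-(143/144)n^2+(1001/72)n-143/3)
  12n^3-49n^2-1090n+5712 = (-(1728/143)n-17136/143)(-(143/144)n^2+(1001/72)n-143/3) + (0)
Last nonzero remainder: -(143/144)n^2+(1001/72)n-143/3. Dividing through by -143/144 gives the monic gcd n^2-14n+48.
Cancel n^2-14n+48 from numerator and denominator to get the reduced form.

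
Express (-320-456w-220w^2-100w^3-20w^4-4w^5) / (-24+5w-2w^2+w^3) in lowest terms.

Euclidean algorithm in ℚ[w]:
  -4w^5-20w^4-100w^3-220w^2-456w-320 = (-4w^2-28w-136)(w^3-2w^2+5w-24) + (-448w^2-448w-3584)
  w^3-2w^2+5w-24 = (-(1/448)w+3/448)(-448w^2-448w-3584) + (0)
Last nonzero remainder: -448w^2-448w-3584. Dividing through by -448 gives the monic gcd w^2+w+8.
Cancel w^2+w+8 from numerator and denominator to get the reduced form.

(-40-52w-16w^2-4w^3)/(-3+w)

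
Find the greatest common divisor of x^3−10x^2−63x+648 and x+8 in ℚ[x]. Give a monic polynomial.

Euclidean algorithm in ℚ[x]:
  x^3−10x^2−63x+648 = (x^2−18x+81)(x+8) + (0)
The last nonzero remainder x+8 is already monic.

x+8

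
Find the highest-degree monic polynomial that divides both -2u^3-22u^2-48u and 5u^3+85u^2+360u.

u^2+8u

Euclidean algorithm in ℚ[u]:
  -2u^3-22u^2-48u = (-2/5)(5u^3+85u^2+360u) + (12u^2+96u)
  5u^3+85u^2+360u = ((5/12)u+15/4)(12u^2+96u) + (0)
Last nonzero remainder: 12u^2+96u. Dividing through by 12 gives the monic gcd u^2+8u.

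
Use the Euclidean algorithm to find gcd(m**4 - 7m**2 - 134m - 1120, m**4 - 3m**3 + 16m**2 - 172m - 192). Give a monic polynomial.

m**2 + 2m + 32

Apply the Euclidean algorithm:
  m**4 - 7m**2 - 134m - 1120 = (m**4 - 3m**3 + 16m**2 - 172m - 192) + (3m**3 - 23m**2 + 38m - 928)
  m**4 - 3m**3 + 16m**2 - 172m - 192 = ((1/3)m + 14/9)(3m**3 - 23m**2 + 38m - 928) + ((352/9)m**2 + (704/9)m + 11264/9)
  3m**3 - 23m**2 + 38m - 928 = ((27/352)m - 261/352)((352/9)m**2 + (704/9)m + 11264/9) + (0)
Last nonzero remainder: (352/9)m**2 + (704/9)m + 11264/9. Dividing through by 352/9 gives the monic gcd m**2 + 2m + 32.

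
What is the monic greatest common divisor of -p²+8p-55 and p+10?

1

Repeated division with remainder:
  -p²+8p-55 = (-p+18)(p+10) + (-235)
  p+10 = (-(1/235)p-2/47)(-235) + (0)
The last nonzero remainder is the constant -235, so the polynomials are coprime and gcd = 1.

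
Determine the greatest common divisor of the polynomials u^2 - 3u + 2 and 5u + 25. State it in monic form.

By polynomial division,
  u^2 - 3u + 2 = ((1/5)u - 8/5)(5u + 25) + (42)
  5u + 25 = ((5/42)u + 25/42)(42) + (0)
The last nonzero remainder is the constant 42, so the polynomials are coprime and gcd = 1.

1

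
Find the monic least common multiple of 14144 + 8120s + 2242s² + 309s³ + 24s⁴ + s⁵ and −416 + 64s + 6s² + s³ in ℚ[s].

Euclidean algorithm in ℚ[s]:
  s⁵ + 24s⁴ + 309s³ + 2242s² + 8120s + 14144 = (s² + 18s + 137)(s³ + 6s² + 64s − 416) + (684s² + 6840s + 71136)
  s³ + 6s² + 64s − 416 = ((1/684)s − 1/171)(684s² + 6840s + 71136) + (0)
Last nonzero remainder: 684s² + 6840s + 71136. Dividing through by 684 gives the monic gcd s² + 10s + 104.
Then lcm(f, g) = f·g / gcd(f, g); expanding and making the result monic gives the answer.

−56576 − 18336s − 848s² + 1006s³ + 213s⁴ + 20s⁵ + s⁶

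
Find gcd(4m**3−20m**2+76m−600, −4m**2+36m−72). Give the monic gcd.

Repeated division with remainder:
  4m**3−20m**2+76m−600 = (−m−4)(−4m**2+36m−72) + (148m−888)
  −4m**2+36m−72 = (−(1/37)m+3/37)(148m−888) + (0)
Last nonzero remainder: 148m−888. Dividing through by 148 gives the monic gcd m−6.

m−6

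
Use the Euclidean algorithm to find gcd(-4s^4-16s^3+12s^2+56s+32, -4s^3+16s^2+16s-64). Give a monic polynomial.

s-2

Euclidean algorithm in ℚ[s]:
  -4s^4-16s^3+12s^2+56s+32 = (s+8)(-4s^3+16s^2+16s-64) + (-132s^2-8s+544)
  -4s^3+16s^2+16s-64 = ((1/33)s-134/1089)(-132s^2-8s+544) + (-(1600/1089)s+3200/1089)
  -132s^2-8s+544 = ((35937/400)s+18513/100)(-(1600/1089)s+3200/1089) + (0)
Last nonzero remainder: -(1600/1089)s+3200/1089. Dividing through by -1600/1089 gives the monic gcd s-2.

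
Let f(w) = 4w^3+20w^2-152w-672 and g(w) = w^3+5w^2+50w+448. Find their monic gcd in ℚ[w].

w+7

Apply the Euclidean algorithm:
  4w^3+20w^2-152w-672 = (4)(w^3+5w^2+50w+448) + (-352w-2464)
  w^3+5w^2+50w+448 = (-(1/352)w^2+(1/176)w-2/11)(-352w-2464) + (0)
Last nonzero remainder: -352w-2464. Dividing through by -352 gives the monic gcd w+7.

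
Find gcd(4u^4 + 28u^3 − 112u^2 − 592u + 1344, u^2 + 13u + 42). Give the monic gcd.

u^2 + 13u + 42

Repeated division with remainder:
  4u^4 + 28u^3 − 112u^2 − 592u + 1344 = (4u^2 − 24u + 32)(u^2 + 13u + 42) + (0)
The last nonzero remainder u^2 + 13u + 42 is already monic.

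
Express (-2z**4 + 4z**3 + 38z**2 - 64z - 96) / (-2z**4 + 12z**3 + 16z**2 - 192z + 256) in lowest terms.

By polynomial division,
  -2z**4 + 4z**3 + 38z**2 - 64z - 96 = (-2z**4 + 12z**3 + 16z**2 - 192z + 256) + (-8z**3 + 22z**2 + 128z - 352)
  -2z**4 + 12z**3 + 16z**2 - 192z + 256 = ((1/4)z - 13/16)(-8z**3 + 22z**2 + 128z - 352) + ((15/8)z**2 - 30)
  -8z**3 + 22z**2 + 128z - 352 = (-(64/15)z + 176/15)((15/8)z**2 - 30) + (0)
Last nonzero remainder: (15/8)z**2 - 30. Dividing through by 15/8 gives the monic gcd z**2 - 16.
Cancel z**2 - 16 from numerator and denominator to get the reduced form.

(z**2 - 2z - 3)/(z**2 - 6z + 8)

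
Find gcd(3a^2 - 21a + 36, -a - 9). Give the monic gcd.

Apply the Euclidean algorithm:
  3a^2 - 21a + 36 = (-3a + 48)(-a - 9) + (468)
  -a - 9 = (-(1/468)a - 1/52)(468) + (0)
The last nonzero remainder is the constant 468, so the polynomials are coprime and gcd = 1.

1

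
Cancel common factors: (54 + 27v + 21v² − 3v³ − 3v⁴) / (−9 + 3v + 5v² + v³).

Euclidean algorithm in ℚ[v]:
  −3v⁴ − 3v³ + 21v² + 27v + 54 = (−3v + 12)(v³ + 5v² + 3v − 9) + (−30v² − 36v + 162)
  v³ + 5v² + 3v − 9 = (−(1/30)v − 19/150)(−30v² − 36v + 162) + ((96/25)v + 288/25)
  −30v² − 36v + 162 = (−(125/16)v + 225/16)((96/25)v + 288/25) + (0)
Last nonzero remainder: (96/25)v + 288/25. Dividing through by 96/25 gives the monic gcd v + 3.
Cancel v + 3 from numerator and denominator to get the reduced form.

(18 + 3v + 6v² − 3v³)/(−3 + 2v + v²)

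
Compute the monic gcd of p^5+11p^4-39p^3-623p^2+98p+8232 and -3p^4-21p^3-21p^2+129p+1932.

p^2+3p-28

Euclidean algorithm in ℚ[p]:
  p^5+11p^4-39p^3-623p^2+98p+8232 = (-(1/3)p-4/3)(-3p^4-21p^3-21p^2+129p+1932) + (-74p^3-608p^2+914p+10808)
  -3p^4-21p^3-21p^2+129p+1932 = ((3/74)p-135/2738)(-74p^3-608p^2+914p+10808) + (-(120516/1369)p^2-(361548/1369)p+3374448/1369)
  -74p^3-608p^2+914p+10808 = ((50653/60258)p+264217/60258)(-(120516/1369)p^2-(361548/1369)p+3374448/1369) + (0)
Last nonzero remainder: -(120516/1369)p^2-(361548/1369)p+3374448/1369. Dividing through by -120516/1369 gives the monic gcd p^2+3p-28.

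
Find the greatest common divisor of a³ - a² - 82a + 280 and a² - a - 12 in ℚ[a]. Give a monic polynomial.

a - 4

By polynomial division,
  a³ - a² - 82a + 280 = (a)(a² - a - 12) + (-70a + 280)
  a² - a - 12 = (-(1/70)a - 3/70)(-70a + 280) + (0)
Last nonzero remainder: -70a + 280. Dividing through by -70 gives the monic gcd a - 4.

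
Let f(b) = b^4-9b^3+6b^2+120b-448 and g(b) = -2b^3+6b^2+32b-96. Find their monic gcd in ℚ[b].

Repeated division with remainder:
  b^4-9b^3+6b^2+120b-448 = (-(1/2)b+3)(-2b^3+6b^2+32b-96) + (4b^2-24b-160)
  -2b^3+6b^2+32b-96 = (-(1/2)b-3/2)(4b^2-24b-160) + (-84b-336)
  4b^2-24b-160 = (-(1/21)b+10/21)(-84b-336) + (0)
Last nonzero remainder: -84b-336. Dividing through by -84 gives the monic gcd b+4.

b+4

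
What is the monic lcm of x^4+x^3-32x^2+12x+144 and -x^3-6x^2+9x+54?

Euclidean algorithm in ℚ[x]:
  x^4+x^3-32x^2+12x+144 = (-x+5)(-x^3-6x^2+9x+54) + (7x^2+21x-126)
  -x^3-6x^2+9x+54 = (-(1/7)x-3/7)(7x^2+21x-126) + (0)
Last nonzero remainder: 7x^2+21x-126. Dividing through by 7 gives the monic gcd x^2+3x-18.
Then lcm(f, g) = f·g / gcd(f, g); expanding and making the result monic gives the answer.

x^5+4x^4-29x^3-84x^2+180x+432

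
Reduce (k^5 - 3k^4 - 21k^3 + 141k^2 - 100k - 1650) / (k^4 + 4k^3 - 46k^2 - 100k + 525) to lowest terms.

Repeated division with remainder:
  k^5 - 3k^4 - 21k^3 + 141k^2 - 100k - 1650 = (k - 7)(k^4 + 4k^3 - 46k^2 - 100k + 525) + (53k^3 - 81k^2 - 1325k + 2025)
  k^4 + 4k^3 - 46k^2 - 100k + 525 = ((1/53)k + 293/2809)(53k^3 - 81k^2 - 1325k + 2025) + (-(35256/2809)k^2 + 881400/2809)
  53k^3 - 81k^2 - 1325k + 2025 = (-(148877/35256)k + 75843/11752)(-(35256/2809)k^2 + 881400/2809) + (0)
Last nonzero remainder: -(35256/2809)k^2 + 881400/2809. Dividing through by -35256/2809 gives the monic gcd k^2 - 25.
Cancel k^2 - 25 from numerator and denominator to get the reduced form.

(k^3 - 3k^2 + 4k + 66)/(k^2 + 4k - 21)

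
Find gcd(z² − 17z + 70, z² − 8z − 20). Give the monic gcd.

z − 10

By polynomial division,
  z² − 17z + 70 = (z² − 8z − 20) + (−9z + 90)
  z² − 8z − 20 = (−(1/9)z − 2/9)(−9z + 90) + (0)
Last nonzero remainder: −9z + 90. Dividing through by −9 gives the monic gcd z − 10.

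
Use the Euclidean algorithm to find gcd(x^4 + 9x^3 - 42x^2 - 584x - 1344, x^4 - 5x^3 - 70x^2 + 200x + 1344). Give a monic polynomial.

By polynomial division,
  x^4 + 9x^3 - 42x^2 - 584x - 1344 = (x^4 - 5x^3 - 70x^2 + 200x + 1344) + (14x^3 + 28x^2 - 784x - 2688)
  x^4 - 5x^3 - 70x^2 + 200x + 1344 = ((1/14)x - 1/2)(14x^3 + 28x^2 - 784x - 2688) + (0)
Last nonzero remainder: 14x^3 + 28x^2 - 784x - 2688. Dividing through by 14 gives the monic gcd x^3 + 2x^2 - 56x - 192.

x^3 + 2x^2 - 56x - 192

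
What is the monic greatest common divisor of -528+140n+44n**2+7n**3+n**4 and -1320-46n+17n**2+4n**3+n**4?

264+62n+9n**2+n**3

Euclidean algorithm in ℚ[n]:
  n**4+7n**3+44n**2+140n-528 = (n**4+4n**3+17n**2-46n-1320) + (3n**3+27n**2+186n+792)
  n**4+4n**3+17n**2-46n-1320 = ((1/3)n-5/3)(3n**3+27n**2+186n+792) + (0)
Last nonzero remainder: 3n**3+27n**2+186n+792. Dividing through by 3 gives the monic gcd n**3+9n**2+62n+264.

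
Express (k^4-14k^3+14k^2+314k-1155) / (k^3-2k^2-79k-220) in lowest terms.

Apply the Euclidean algorithm:
  k^4-14k^3+14k^2+314k-1155 = (k-12)(k^3-2k^2-79k-220) + (69k^2-414k-3795)
  k^3-2k^2-79k-220 = ((1/69)k+4/69)(69k^2-414k-3795) + (0)
Last nonzero remainder: 69k^2-414k-3795. Dividing through by 69 gives the monic gcd k^2-6k-55.
Cancel k^2-6k-55 from numerator and denominator to get the reduced form.

(k^2-8k+21)/(k+4)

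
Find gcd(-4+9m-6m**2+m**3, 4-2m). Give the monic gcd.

1

Repeated division with remainder:
  m**3-6m**2+9m-4 = (-(1/2)m**2+2m-1/2)(-2m+4) + (-2)
  -2m+4 = (m-2)(-2) + (0)
The last nonzero remainder is the constant -2, so the polynomials are coprime and gcd = 1.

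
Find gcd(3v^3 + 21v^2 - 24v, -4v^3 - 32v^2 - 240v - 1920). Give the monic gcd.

v + 8

By polynomial division,
  3v^3 + 21v^2 - 24v = (-3/4)(-4v^3 - 32v^2 - 240v - 1920) + (-3v^2 - 204v - 1440)
  -4v^3 - 32v^2 - 240v - 1920 = ((4/3)v - 80)(-3v^2 - 204v - 1440) + (-14640v - 117120)
  -3v^2 - 204v - 1440 = ((1/4880)v + 3/244)(-14640v - 117120) + (0)
Last nonzero remainder: -14640v - 117120. Dividing through by -14640 gives the monic gcd v + 8.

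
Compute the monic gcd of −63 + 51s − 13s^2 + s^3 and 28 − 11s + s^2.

−7 + s

Euclidean algorithm in ℚ[s]:
  s^3 − 13s^2 + 51s − 63 = (s − 2)(s^2 − 11s + 28) + (s − 7)
  s^2 − 11s + 28 = (s − 4)(s − 7) + (0)
The last nonzero remainder s − 7 is already monic.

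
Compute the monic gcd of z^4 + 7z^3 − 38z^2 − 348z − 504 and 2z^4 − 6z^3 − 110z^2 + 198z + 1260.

z^2 − z − 42

Repeated division with remainder:
  z^4 + 7z^3 − 38z^2 − 348z − 504 = (1/2)(2z^4 − 6z^3 − 110z^2 + 198z + 1260) + (10z^3 + 17z^2 − 447z − 1134)
  2z^4 − 6z^3 − 110z^2 + 198z + 1260 = ((1/5)z − 47/50)(10z^3 + 17z^2 − 447z − 1134) + (−(231/50)z^2 + (231/50)z + 4851/25)
  10z^3 + 17z^2 − 447z − 1134 = (−(500/231)z − 450/77)(−(231/50)z^2 + (231/50)z + 4851/25) + (0)
Last nonzero remainder: −(231/50)z^2 + (231/50)z + 4851/25. Dividing through by −231/50 gives the monic gcd z^2 − z − 42.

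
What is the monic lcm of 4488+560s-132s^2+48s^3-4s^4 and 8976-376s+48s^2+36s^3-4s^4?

-6732-1962s+58s^2-39s^3-6s^4+s^5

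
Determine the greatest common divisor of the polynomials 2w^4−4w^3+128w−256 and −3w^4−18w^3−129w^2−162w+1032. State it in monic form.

Apply the Euclidean algorithm:
  2w^4−4w^3+128w−256 = (−2/3)(−3w^4−18w^3−129w^2−162w+1032) + (−16w^3−86w^2+20w+432)
  −3w^4−18w^3−129w^2−162w+1032 = ((3/16)w+15/128)(−16w^3−86w^2+20w+432) + (−(7851/64)w^2−(7851/32)w+7851/8)
  −16w^3−86w^2+20w+432 = ((1024/7851)w+1152/2617)(−(7851/64)w^2−(7851/32)w+7851/8) + (0)
Last nonzero remainder: −(7851/64)w^2−(7851/32)w+7851/8. Dividing through by −7851/64 gives the monic gcd w^2+2w−8.

w^2+2w−8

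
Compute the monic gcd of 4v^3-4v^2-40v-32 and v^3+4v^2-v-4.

Repeated division with remainder:
  4v^3-4v^2-40v-32 = (4)(v^3+4v^2-v-4) + (-20v^2-36v-16)
  v^3+4v^2-v-4 = (-(1/20)v-11/100)(-20v^2-36v-16) + (-(144/25)v-144/25)
  -20v^2-36v-16 = ((125/36)v+25/9)(-(144/25)v-144/25) + (0)
Last nonzero remainder: -(144/25)v-144/25. Dividing through by -144/25 gives the monic gcd v+1.

v+1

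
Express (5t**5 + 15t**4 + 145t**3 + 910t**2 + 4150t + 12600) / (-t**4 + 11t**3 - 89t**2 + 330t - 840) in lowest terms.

(-5t**3 - 40t**2 - 170t - 360)/(t**2 - 6t + 24)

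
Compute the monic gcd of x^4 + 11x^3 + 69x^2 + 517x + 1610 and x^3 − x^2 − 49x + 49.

By polynomial division,
  x^4 + 11x^3 + 69x^2 + 517x + 1610 = (x + 12)(x^3 − x^2 − 49x + 49) + (130x^2 + 1056x + 1022)
  x^3 − x^2 − 49x + 49 = ((1/130)x − 593/8450)(130x^2 + 1056x + 1022) + ((72864/4225)x + 510048/4225)
  130x^2 + 1056x + 1022 = ((274625/36432)x + 308425/36432)((72864/4225)x + 510048/4225) + (0)
Last nonzero remainder: (72864/4225)x + 510048/4225. Dividing through by 72864/4225 gives the monic gcd x + 7.

x + 7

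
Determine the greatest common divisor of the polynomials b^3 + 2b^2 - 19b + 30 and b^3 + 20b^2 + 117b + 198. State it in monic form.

b + 6

By polynomial division,
  b^3 + 2b^2 - 19b + 30 = (b^3 + 20b^2 + 117b + 198) + (-18b^2 - 136b - 168)
  b^3 + 20b^2 + 117b + 198 = (-(1/18)b - 56/81)(-18b^2 - 136b - 168) + ((1105/81)b + 2210/27)
  -18b^2 - 136b - 168 = (-(1458/1105)b - 2268/1105)((1105/81)b + 2210/27) + (0)
Last nonzero remainder: (1105/81)b + 2210/27. Dividing through by 1105/81 gives the monic gcd b + 6.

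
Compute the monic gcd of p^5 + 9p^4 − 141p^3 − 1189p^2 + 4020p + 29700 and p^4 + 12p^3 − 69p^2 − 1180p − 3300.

Apply the Euclidean algorithm:
  p^5 + 9p^4 − 141p^3 − 1189p^2 + 4020p + 29700 = (p − 3)(p^4 + 12p^3 − 69p^2 − 1180p − 3300) + (−36p^3 − 216p^2 + 3780p + 19800)
  p^4 + 12p^3 − 69p^2 − 1180p − 3300 = (−(1/36)p − 1/6)(−36p^3 − 216p^2 + 3780p + 19800) + (0)
Last nonzero remainder: −36p^3 − 216p^2 + 3780p + 19800. Dividing through by −36 gives the monic gcd p^3 + 6p^2 − 105p − 550.

p^3 + 6p^2 − 105p − 550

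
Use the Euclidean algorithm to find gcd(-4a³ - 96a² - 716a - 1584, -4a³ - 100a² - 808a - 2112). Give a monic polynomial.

a + 11

Repeated division with remainder:
  -4a³ - 96a² - 716a - 1584 = (-4a³ - 100a² - 808a - 2112) + (4a² + 92a + 528)
  -4a³ - 100a² - 808a - 2112 = (-a - 2)(4a² + 92a + 528) + (-96a - 1056)
  4a² + 92a + 528 = (-(1/24)a - 1/2)(-96a - 1056) + (0)
Last nonzero remainder: -96a - 1056. Dividing through by -96 gives the monic gcd a + 11.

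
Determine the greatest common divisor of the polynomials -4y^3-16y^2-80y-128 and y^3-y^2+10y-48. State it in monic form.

Euclidean algorithm in ℚ[y]:
  -4y^3-16y^2-80y-128 = (-4)(y^3-y^2+10y-48) + (-20y^2-40y-320)
  y^3-y^2+10y-48 = (-(1/20)y+3/20)(-20y^2-40y-320) + (0)
Last nonzero remainder: -20y^2-40y-320. Dividing through by -20 gives the monic gcd y^2+2y+16.

y^2+2y+16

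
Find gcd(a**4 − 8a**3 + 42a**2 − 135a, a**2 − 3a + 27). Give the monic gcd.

By polynomial division,
  a**4 − 8a**3 + 42a**2 − 135a = (a**2 − 5a)(a**2 − 3a + 27) + (0)
The last nonzero remainder a**2 − 3a + 27 is already monic.

a**2 − 3a + 27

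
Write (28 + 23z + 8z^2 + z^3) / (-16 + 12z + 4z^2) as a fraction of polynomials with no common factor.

(7 + 4z + z^2)/(-4 + 4z)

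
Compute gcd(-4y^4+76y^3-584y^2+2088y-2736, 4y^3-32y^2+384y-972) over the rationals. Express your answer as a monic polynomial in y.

Apply the Euclidean algorithm:
  -4y^4+76y^3-584y^2+2088y-2736 = (-y+11)(4y^3-32y^2+384y-972) + (152y^2-3108y+7956)
  4y^3-32y^2+384y-972 = ((1/38)y+473/1444)(152y^2-3108y+7956) + ((430563/361)y-1291689/361)
  152y^2-3108y+7956 = ((54872/430563)y-319124/143521)((430563/361)y-1291689/361) + (0)
Last nonzero remainder: (430563/361)y-1291689/361. Dividing through by 430563/361 gives the monic gcd y-3.

y-3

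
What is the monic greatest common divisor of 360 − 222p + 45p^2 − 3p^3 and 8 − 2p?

−4 + p

Apply the Euclidean algorithm:
  −3p^3 + 45p^2 − 222p + 360 = ((3/2)p^2 − (33/2)p + 45)(−2p + 8) + (0)
Last nonzero remainder: −2p + 8. Dividing through by −2 gives the monic gcd p − 4.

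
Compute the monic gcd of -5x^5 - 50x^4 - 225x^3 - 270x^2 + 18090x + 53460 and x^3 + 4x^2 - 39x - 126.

By polynomial division,
  -5x^5 - 50x^4 - 225x^3 - 270x^2 + 18090x + 53460 = (-5x^2 - 30x - 300)(x^3 + 4x^2 - 39x - 126) + (-870x^2 + 2610x + 15660)
  x^3 + 4x^2 - 39x - 126 = (-(1/870)x - 7/870)(-870x^2 + 2610x + 15660) + (0)
Last nonzero remainder: -870x^2 + 2610x + 15660. Dividing through by -870 gives the monic gcd x^2 - 3x - 18.

x^2 - 3x - 18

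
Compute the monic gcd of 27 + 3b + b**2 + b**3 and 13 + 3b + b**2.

Euclidean algorithm in ℚ[b]:
  b**3 + b**2 + 3b + 27 = (b − 2)(b**2 + 3b + 13) + (−4b + 53)
  b**2 + 3b + 13 = (−(1/4)b − 65/16)(−4b + 53) + (3653/16)
  −4b + 53 = (−(64/3653)b + 848/3653)(3653/16) + (0)
The last nonzero remainder is the constant 3653/16, so the polynomials are coprime and gcd = 1.

1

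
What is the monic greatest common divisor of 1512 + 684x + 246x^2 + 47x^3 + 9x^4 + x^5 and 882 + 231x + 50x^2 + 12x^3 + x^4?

126 + 15x + 5x^2 + x^3

By polynomial division,
  x^5 + 9x^4 + 47x^3 + 246x^2 + 684x + 1512 = (x - 3)(x^4 + 12x^3 + 50x^2 + 231x + 882) + (33x^3 + 165x^2 + 495x + 4158)
  x^4 + 12x^3 + 50x^2 + 231x + 882 = ((1/33)x + 7/33)(33x^3 + 165x^2 + 495x + 4158) + (0)
Last nonzero remainder: 33x^3 + 165x^2 + 495x + 4158. Dividing through by 33 gives the monic gcd x^3 + 5x^2 + 15x + 126.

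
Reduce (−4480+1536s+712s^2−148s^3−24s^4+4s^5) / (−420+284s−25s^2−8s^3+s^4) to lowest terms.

(64+32s+4s^2)/(6+s)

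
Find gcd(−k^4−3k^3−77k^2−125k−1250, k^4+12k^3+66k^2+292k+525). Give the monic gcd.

k^2+2k+25

By polynomial division,
  −k^4−3k^3−77k^2−125k−1250 = (−1)(k^4+12k^3+66k^2+292k+525) + (9k^3−11k^2+167k−725)
  k^4+12k^3+66k^2+292k+525 = ((1/9)k+119/81)(9k^3−11k^2+167k−725) + ((5152/81)k^2+(10304/81)k+128800/81)
  9k^3−11k^2+167k−725 = ((729/5152)k−2349/5152)((5152/81)k^2+(10304/81)k+128800/81) + (0)
Last nonzero remainder: (5152/81)k^2+(10304/81)k+128800/81. Dividing through by 5152/81 gives the monic gcd k^2+2k+25.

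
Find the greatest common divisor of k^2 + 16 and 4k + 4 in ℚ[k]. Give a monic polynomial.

Apply the Euclidean algorithm:
  k^2 + 16 = ((1/4)k − 1/4)(4k + 4) + (17)
  4k + 4 = ((4/17)k + 4/17)(17) + (0)
The last nonzero remainder is the constant 17, so the polynomials are coprime and gcd = 1.

1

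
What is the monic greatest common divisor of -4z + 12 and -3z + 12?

By polynomial division,
  -4z + 12 = (4/3)(-3z + 12) + (-4)
  -3z + 12 = ((3/4)z - 3)(-4) + (0)
The last nonzero remainder is the constant -4, so the polynomials are coprime and gcd = 1.

1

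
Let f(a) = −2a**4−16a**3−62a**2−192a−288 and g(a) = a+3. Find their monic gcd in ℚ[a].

Repeated division with remainder:
  −2a**4−16a**3−62a**2−192a−288 = (−2a**3−10a**2−32a−96)(a+3) + (0)
The last nonzero remainder a+3 is already monic.

a+3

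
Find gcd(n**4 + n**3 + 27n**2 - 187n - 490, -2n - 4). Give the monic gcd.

By polynomial division,
  n**4 + n**3 + 27n**2 - 187n - 490 = (-(1/2)n**3 + (1/2)n**2 - (29/2)n + 245/2)(-2n - 4) + (0)
Last nonzero remainder: -2n - 4. Dividing through by -2 gives the monic gcd n + 2.

n + 2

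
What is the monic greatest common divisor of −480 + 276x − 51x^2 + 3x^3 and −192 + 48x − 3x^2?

−8 + x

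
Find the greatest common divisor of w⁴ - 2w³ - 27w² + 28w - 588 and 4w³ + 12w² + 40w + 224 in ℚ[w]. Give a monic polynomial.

By polynomial division,
  w⁴ - 2w³ - 27w² + 28w - 588 = ((1/4)w - 5/4)(4w³ + 12w² + 40w + 224) + (-22w² + 22w - 308)
  4w³ + 12w² + 40w + 224 = (-(2/11)w - 8/11)(-22w² + 22w - 308) + (0)
Last nonzero remainder: -22w² + 22w - 308. Dividing through by -22 gives the monic gcd w² - w + 14.

w² - w + 14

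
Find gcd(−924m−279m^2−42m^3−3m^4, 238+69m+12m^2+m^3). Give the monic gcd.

By polynomial division,
  −3m^4−42m^3−279m^2−924m = (−3m−6)(m^3+12m^2+69m+238) + (204m+1428)
  m^3+12m^2+69m+238 = ((1/204)m^2+(5/204)m+1/6)(204m+1428) + (0)
Last nonzero remainder: 204m+1428. Dividing through by 204 gives the monic gcd m+7.

7+m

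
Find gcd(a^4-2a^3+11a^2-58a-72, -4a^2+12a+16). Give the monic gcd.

a^2-3a-4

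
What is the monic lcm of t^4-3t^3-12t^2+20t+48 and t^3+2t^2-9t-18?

Repeated division with remainder:
  t^4-3t^3-12t^2+20t+48 = (t-5)(t^3+2t^2-9t-18) + (7t^2-7t-42)
  t^3+2t^2-9t-18 = ((1/7)t+3/7)(7t^2-7t-42) + (0)
Last nonzero remainder: 7t^2-7t-42. Dividing through by 7 gives the monic gcd t^2-t-6.
Then lcm(f, g) = f·g / gcd(f, g); expanding and making the result monic gives the answer.

t^5-21t^3-16t^2+108t+144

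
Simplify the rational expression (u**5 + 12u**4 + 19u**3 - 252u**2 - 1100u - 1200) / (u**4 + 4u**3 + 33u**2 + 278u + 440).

(u**3 + 5u**2 - 26u - 120)/(u**2 - 3u + 44)

By polynomial division,
  u**5 + 12u**4 + 19u**3 - 252u**2 - 1100u - 1200 = (u + 8)(u**4 + 4u**3 + 33u**2 + 278u + 440) + (-46u**3 - 794u**2 - 3764u - 4720)
  u**4 + 4u**3 + 33u**2 + 278u + 440 = (-(1/46)u + 305/1058)(-46u**3 - 794u**2 - 3764u - 4720) + ((95256/529)u**2 + (666792/529)u + 952560/529)
  -46u**3 - 794u**2 - 3764u - 4720 = (-(12167/47628)u - 31211/11907)((95256/529)u**2 + (666792/529)u + 952560/529) + (0)
Last nonzero remainder: (95256/529)u**2 + (666792/529)u + 952560/529. Dividing through by 95256/529 gives the monic gcd u**2 + 7u + 10.
Cancel u**2 + 7u + 10 from numerator and denominator to get the reduced form.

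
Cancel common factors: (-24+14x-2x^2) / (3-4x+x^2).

By polynomial division,
  -2x^2+14x-24 = (-2)(x^2-4x+3) + (6x-18)
  x^2-4x+3 = ((1/6)x-1/6)(6x-18) + (0)
Last nonzero remainder: 6x-18. Dividing through by 6 gives the monic gcd x-3.
Cancel x-3 from numerator and denominator to get the reduced form.

(8-2x)/(-1+x)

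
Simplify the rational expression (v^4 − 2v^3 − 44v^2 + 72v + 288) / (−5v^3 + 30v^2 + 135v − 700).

(−v^3 − 2v^2 + 36v + 72)/(5v^2 − 10v − 175)

By polynomial division,
  v^4 − 2v^3 − 44v^2 + 72v + 288 = (−(1/5)v − 4/5)(−5v^3 + 30v^2 + 135v − 700) + (7v^2 + 40v − 272)
  −5v^3 + 30v^2 + 135v − 700 = (−(5/7)v + 410/49)(7v^2 + 40v − 272) + (−(19305/49)v + 77220/49)
  7v^2 + 40v − 272 = (−(343/19305)v − 3332/19305)(−(19305/49)v + 77220/49) + (0)
Last nonzero remainder: −(19305/49)v + 77220/49. Dividing through by −19305/49 gives the monic gcd v − 4.
Cancel v − 4 from numerator and denominator to get the reduced form.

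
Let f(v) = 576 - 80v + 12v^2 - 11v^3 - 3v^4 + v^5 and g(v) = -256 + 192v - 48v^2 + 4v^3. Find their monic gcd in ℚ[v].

16 - 8v + v^2

By polynomial division,
  v^5 - 3v^4 - 11v^3 + 12v^2 - 80v + 576 = ((1/4)v^2 + (9/4)v + 49/4)(4v^3 - 48v^2 + 192v - 256) + (232v^2 - 1856v + 3712)
  4v^3 - 48v^2 + 192v - 256 = ((1/58)v - 2/29)(232v^2 - 1856v + 3712) + (0)
Last nonzero remainder: 232v^2 - 1856v + 3712. Dividing through by 232 gives the monic gcd v^2 - 8v + 16.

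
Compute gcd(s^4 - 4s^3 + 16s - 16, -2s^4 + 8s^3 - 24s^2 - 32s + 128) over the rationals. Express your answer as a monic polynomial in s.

By polynomial division,
  s^4 - 4s^3 + 16s - 16 = (-1/2)(-2s^4 + 8s^3 - 24s^2 - 32s + 128) + (-12s^2 + 48)
  -2s^4 + 8s^3 - 24s^2 - 32s + 128 = ((1/6)s^2 - (2/3)s + 8/3)(-12s^2 + 48) + (0)
Last nonzero remainder: -12s^2 + 48. Dividing through by -12 gives the monic gcd s^2 - 4.

s^2 - 4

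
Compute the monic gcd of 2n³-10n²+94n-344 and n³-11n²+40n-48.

n-4

By polynomial division,
  2n³-10n²+94n-344 = (2)(n³-11n²+40n-48) + (12n²+14n-248)
  n³-11n²+40n-48 = ((1/12)n-73/72)(12n²+14n-248) + ((2695/36)n-2695/9)
  12n²+14n-248 = ((432/2695)n+2232/2695)((2695/36)n-2695/9) + (0)
Last nonzero remainder: (2695/36)n-2695/9. Dividing through by 2695/36 gives the monic gcd n-4.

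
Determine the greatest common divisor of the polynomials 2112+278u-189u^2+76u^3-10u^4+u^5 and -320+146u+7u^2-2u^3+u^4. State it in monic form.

By polynomial division,
  u^5-10u^4+76u^3-189u^2+278u+2112 = (u-8)(u^4-2u^3+7u^2+146u-320) + (53u^3-279u^2+1766u-448)
  u^4-2u^3+7u^2+146u-320 = ((1/53)u+173/2809)(53u^3-279u^2+1766u-448) + (-(25668/2809)u^2+(128340/2809)u-821376/2809)
  53u^3-279u^2+1766u-448 = (-(148877/25668)u+19663/12834)(-(25668/2809)u^2+(128340/2809)u-821376/2809) + (0)
Last nonzero remainder: -(25668/2809)u^2+(128340/2809)u-821376/2809. Dividing through by -25668/2809 gives the monic gcd u^2-5u+32.

32-5u+u^2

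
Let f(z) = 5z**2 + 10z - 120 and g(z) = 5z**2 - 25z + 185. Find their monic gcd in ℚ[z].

1

By polynomial division,
  5z**2 + 10z - 120 = (5z**2 - 25z + 185) + (35z - 305)
  5z**2 - 25z + 185 = ((1/7)z + 26/49)(35z - 305) + (16995/49)
  35z - 305 = ((343/3399)z - 2989/3399)(16995/49) + (0)
The last nonzero remainder is the constant 16995/49, so the polynomials are coprime and gcd = 1.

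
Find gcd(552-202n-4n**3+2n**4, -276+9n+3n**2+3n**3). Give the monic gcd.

-92+3n+n**2+n**3

Repeated division with remainder:
  2n**4-4n**3-202n+552 = ((2/3)n-2)(3n**3+3n**2+9n-276) + (0)
Last nonzero remainder: 3n**3+3n**2+9n-276. Dividing through by 3 gives the monic gcd n**3+n**2+3n-92.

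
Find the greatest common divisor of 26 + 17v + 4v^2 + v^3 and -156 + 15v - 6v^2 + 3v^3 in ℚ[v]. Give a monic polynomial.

Apply the Euclidean algorithm:
  v^3 + 4v^2 + 17v + 26 = (1/3)(3v^3 - 6v^2 + 15v - 156) + (6v^2 + 12v + 78)
  3v^3 - 6v^2 + 15v - 156 = ((1/2)v - 2)(6v^2 + 12v + 78) + (0)
Last nonzero remainder: 6v^2 + 12v + 78. Dividing through by 6 gives the monic gcd v^2 + 2v + 13.

13 + 2v + v^2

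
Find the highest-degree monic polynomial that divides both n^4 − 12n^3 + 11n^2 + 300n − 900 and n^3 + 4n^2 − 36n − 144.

Euclidean algorithm in ℚ[n]:
  n^4 − 12n^3 + 11n^2 + 300n − 900 = (n − 16)(n^3 + 4n^2 − 36n − 144) + (111n^2 − 132n − 3204)
  n^3 + 4n^2 − 36n − 144 = ((1/111)n + 64/1369)(111n^2 − 132n − 3204) + (−(1320/1369)n + 7920/1369)
  111n^2 − 132n − 3204 = (−(50653/440)n − 121841/220)(−(1320/1369)n + 7920/1369) + (0)
Last nonzero remainder: −(1320/1369)n + 7920/1369. Dividing through by −1320/1369 gives the monic gcd n − 6.

n − 6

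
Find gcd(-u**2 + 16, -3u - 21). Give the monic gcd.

1

By polynomial division,
  -u**2 + 16 = ((1/3)u - 7/3)(-3u - 21) + (-33)
  -3u - 21 = ((1/11)u + 7/11)(-33) + (0)
The last nonzero remainder is the constant -33, so the polynomials are coprime and gcd = 1.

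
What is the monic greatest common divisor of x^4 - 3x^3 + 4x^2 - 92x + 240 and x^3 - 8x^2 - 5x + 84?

Euclidean algorithm in ℚ[x]:
  x^4 - 3x^3 + 4x^2 - 92x + 240 = (x + 5)(x^3 - 8x^2 - 5x + 84) + (49x^2 - 151x - 180)
  x^3 - 8x^2 - 5x + 84 = ((1/49)x - 241/2401)(49x^2 - 151x - 180) + (-(39576/2401)x + 158304/2401)
  49x^2 - 151x - 180 = (-(117649/39576)x - 36015/13192)(-(39576/2401)x + 158304/2401) + (0)
Last nonzero remainder: -(39576/2401)x + 158304/2401. Dividing through by -39576/2401 gives the monic gcd x - 4.

x - 4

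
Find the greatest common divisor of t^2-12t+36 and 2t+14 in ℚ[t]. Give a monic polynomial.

By polynomial division,
  t^2-12t+36 = ((1/2)t-19/2)(2t+14) + (169)
  2t+14 = ((2/169)t+14/169)(169) + (0)
The last nonzero remainder is the constant 169, so the polynomials are coprime and gcd = 1.

1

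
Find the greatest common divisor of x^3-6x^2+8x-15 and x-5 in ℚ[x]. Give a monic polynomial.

Repeated division with remainder:
  x^3-6x^2+8x-15 = (x^2-x+3)(x-5) + (0)
The last nonzero remainder x-5 is already monic.

x-5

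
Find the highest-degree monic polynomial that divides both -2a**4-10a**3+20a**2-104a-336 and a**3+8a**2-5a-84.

By polynomial division,
  -2a**4-10a**3+20a**2-104a-336 = (-2a+6)(a**3+8a**2-5a-84) + (-38a**2-242a+168)
  a**3+8a**2-5a-84 = (-(1/38)a-31/722)(-38a**2-242a+168) + (-(3960/361)a-27720/361)
  -38a**2-242a+168 = ((6859/1980)a-361/165)(-(3960/361)a-27720/361) + (0)
Last nonzero remainder: -(3960/361)a-27720/361. Dividing through by -3960/361 gives the monic gcd a+7.

a+7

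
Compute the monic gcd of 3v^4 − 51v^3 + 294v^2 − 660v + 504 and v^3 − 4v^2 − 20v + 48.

Repeated division with remainder:
  3v^4 − 51v^3 + 294v^2 − 660v + 504 = (3v − 39)(v^3 − 4v^2 − 20v + 48) + (198v^2 − 1584v + 2376)
  v^3 − 4v^2 − 20v + 48 = ((1/198)v + 2/99)(198v^2 − 1584v + 2376) + (0)
Last nonzero remainder: 198v^2 − 1584v + 2376. Dividing through by 198 gives the monic gcd v^2 − 8v + 12.

v^2 − 8v + 12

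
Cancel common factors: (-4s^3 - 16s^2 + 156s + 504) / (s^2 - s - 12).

Apply the Euclidean algorithm:
  -4s^3 - 16s^2 + 156s + 504 = (-4s - 20)(s^2 - s - 12) + (88s + 264)
  s^2 - s - 12 = ((1/88)s - 1/22)(88s + 264) + (0)
Last nonzero remainder: 88s + 264. Dividing through by 88 gives the monic gcd s + 3.
Cancel s + 3 from numerator and denominator to get the reduced form.

(-4s^2 - 4s + 168)/(s - 4)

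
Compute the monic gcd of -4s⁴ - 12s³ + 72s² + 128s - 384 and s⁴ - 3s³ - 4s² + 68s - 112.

s² + 2s - 8

Apply the Euclidean algorithm:
  -4s⁴ - 12s³ + 72s² + 128s - 384 = (-4)(s⁴ - 3s³ - 4s² + 68s - 112) + (-24s³ + 56s² + 400s - 832)
  s⁴ - 3s³ - 4s² + 68s - 112 = (-(1/24)s + 1/36)(-24s³ + 56s² + 400s - 832) + ((100/9)s² + (200/9)s - 800/9)
  -24s³ + 56s² + 400s - 832 = (-(54/25)s + 234/25)((100/9)s² + (200/9)s - 800/9) + (0)
Last nonzero remainder: (100/9)s² + (200/9)s - 800/9. Dividing through by 100/9 gives the monic gcd s² + 2s - 8.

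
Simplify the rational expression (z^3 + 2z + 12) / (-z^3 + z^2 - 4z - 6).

(-z - 2)/(z + 1)

Apply the Euclidean algorithm:
  z^3 + 2z + 12 = (-1)(-z^3 + z^2 - 4z - 6) + (z^2 - 2z + 6)
  -z^3 + z^2 - 4z - 6 = (-z - 1)(z^2 - 2z + 6) + (0)
The last nonzero remainder z^2 - 2z + 6 is already monic.
Cancel z^2 - 2z + 6 from numerator and denominator to get the reduced form.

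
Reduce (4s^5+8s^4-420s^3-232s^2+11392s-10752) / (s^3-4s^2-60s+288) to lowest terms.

(4s^3-228s+224)/(s-6)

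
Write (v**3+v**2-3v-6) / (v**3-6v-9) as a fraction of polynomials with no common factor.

Apply the Euclidean algorithm:
  v**3+v**2-3v-6 = (v**3-6v-9) + (v**2+3v+3)
  v**3-6v-9 = (v-3)(v**2+3v+3) + (0)
The last nonzero remainder v**2+3v+3 is already monic.
Cancel v**2+3v+3 from numerator and denominator to get the reduced form.

(v-2)/(v-3)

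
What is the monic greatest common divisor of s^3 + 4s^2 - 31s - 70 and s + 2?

s + 2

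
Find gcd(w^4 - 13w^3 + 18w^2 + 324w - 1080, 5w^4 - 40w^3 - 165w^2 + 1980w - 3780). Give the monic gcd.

Apply the Euclidean algorithm:
  w^4 - 13w^3 + 18w^2 + 324w - 1080 = (1/5)(5w^4 - 40w^3 - 165w^2 + 1980w - 3780) + (-5w^3 + 51w^2 - 72w - 324)
  5w^4 - 40w^3 - 165w^2 + 1980w - 3780 = (-w - 11/5)(-5w^3 + 51w^2 - 72w - 324) + (-(624/5)w^2 + (7488/5)w - 22464/5)
  -5w^3 + 51w^2 - 72w - 324 = ((25/624)w + 15/208)(-(624/5)w^2 + (7488/5)w - 22464/5) + (0)
Last nonzero remainder: -(624/5)w^2 + (7488/5)w - 22464/5. Dividing through by -624/5 gives the monic gcd w^2 - 12w + 36.

w^2 - 12w + 36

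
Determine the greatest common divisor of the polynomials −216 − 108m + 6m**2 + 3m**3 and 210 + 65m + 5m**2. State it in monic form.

6 + m

By polynomial division,
  3m**3 + 6m**2 − 108m − 216 = ((3/5)m − 33/5)(5m**2 + 65m + 210) + (195m + 1170)
  5m**2 + 65m + 210 = ((1/39)m + 7/39)(195m + 1170) + (0)
Last nonzero remainder: 195m + 1170. Dividing through by 195 gives the monic gcd m + 6.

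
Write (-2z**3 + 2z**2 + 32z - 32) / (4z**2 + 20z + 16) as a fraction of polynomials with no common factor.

By polynomial division,
  -2z**3 + 2z**2 + 32z - 32 = (-(1/2)z + 3)(4z**2 + 20z + 16) + (-20z - 80)
  4z**2 + 20z + 16 = (-(1/5)z - 1/5)(-20z - 80) + (0)
Last nonzero remainder: -20z - 80. Dividing through by -20 gives the monic gcd z + 4.
Cancel z + 4 from numerator and denominator to get the reduced form.

(-z**2 + 5z - 4)/(2z + 2)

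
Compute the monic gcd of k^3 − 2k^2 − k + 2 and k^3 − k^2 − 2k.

k^2 − k − 2

Repeated division with remainder:
  k^3 − 2k^2 − k + 2 = (k^3 − k^2 − 2k) + (−k^2 + k + 2)
  k^3 − k^2 − 2k = (−k)(−k^2 + k + 2) + (0)
Last nonzero remainder: −k^2 + k + 2. Dividing through by −1 gives the monic gcd k^2 − k − 2.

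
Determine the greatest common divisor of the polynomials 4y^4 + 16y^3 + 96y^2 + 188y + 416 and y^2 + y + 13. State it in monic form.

Repeated division with remainder:
  4y^4 + 16y^3 + 96y^2 + 188y + 416 = (4y^2 + 12y + 32)(y^2 + y + 13) + (0)
The last nonzero remainder y^2 + y + 13 is already monic.

y^2 + y + 13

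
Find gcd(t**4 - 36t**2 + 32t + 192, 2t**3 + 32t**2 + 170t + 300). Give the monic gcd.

t + 6

Euclidean algorithm in ℚ[t]:
  t**4 - 36t**2 + 32t + 192 = ((1/2)t - 8)(2t**3 + 32t**2 + 170t + 300) + (135t**2 + 1242t + 2592)
  2t**3 + 32t**2 + 170t + 300 = ((2/135)t + 68/675)(135t**2 + 1242t + 2592) + ((162/25)t + 972/25)
  135t**2 + 1242t + 2592 = ((125/6)t + 200/3)((162/25)t + 972/25) + (0)
Last nonzero remainder: (162/25)t + 972/25. Dividing through by 162/25 gives the monic gcd t + 6.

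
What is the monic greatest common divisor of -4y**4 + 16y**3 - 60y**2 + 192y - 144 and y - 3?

By polynomial division,
  -4y**4 + 16y**3 - 60y**2 + 192y - 144 = (-4y**3 + 4y**2 - 48y + 48)(y - 3) + (0)
The last nonzero remainder y - 3 is already monic.

y - 3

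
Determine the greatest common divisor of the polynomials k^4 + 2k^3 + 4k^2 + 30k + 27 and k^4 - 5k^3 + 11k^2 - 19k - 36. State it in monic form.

k^3 - k^2 + 7k + 9

Repeated division with remainder:
  k^4 + 2k^3 + 4k^2 + 30k + 27 = (k^4 - 5k^3 + 11k^2 - 19k - 36) + (7k^3 - 7k^2 + 49k + 63)
  k^4 - 5k^3 + 11k^2 - 19k - 36 = ((1/7)k - 4/7)(7k^3 - 7k^2 + 49k + 63) + (0)
Last nonzero remainder: 7k^3 - 7k^2 + 49k + 63. Dividing through by 7 gives the monic gcd k^3 - k^2 + 7k + 9.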